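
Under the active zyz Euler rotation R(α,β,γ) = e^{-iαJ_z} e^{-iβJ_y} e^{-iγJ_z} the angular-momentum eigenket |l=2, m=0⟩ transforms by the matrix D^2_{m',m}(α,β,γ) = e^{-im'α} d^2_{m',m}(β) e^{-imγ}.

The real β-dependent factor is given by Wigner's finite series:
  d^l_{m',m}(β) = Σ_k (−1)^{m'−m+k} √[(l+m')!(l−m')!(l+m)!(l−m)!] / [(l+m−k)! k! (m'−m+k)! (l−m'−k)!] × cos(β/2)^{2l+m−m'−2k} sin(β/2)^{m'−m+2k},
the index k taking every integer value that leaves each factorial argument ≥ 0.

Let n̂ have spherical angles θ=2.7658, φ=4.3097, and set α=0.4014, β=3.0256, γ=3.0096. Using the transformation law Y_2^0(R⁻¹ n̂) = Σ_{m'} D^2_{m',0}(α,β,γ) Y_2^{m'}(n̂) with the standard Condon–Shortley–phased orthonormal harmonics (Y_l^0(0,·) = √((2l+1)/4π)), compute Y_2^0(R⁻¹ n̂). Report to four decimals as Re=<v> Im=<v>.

Re=0.4398 Im=0.0000

Need the full column D^2_{m',0} for m'=−2..2 at α=0.4014, β=3.0256, γ=3.0096.
cos(β/2)=0.057964, sin(β/2)=0.998319
d^2_{-2,0}: single k=2 term ⇒ +0.008202;  D = +0.005698+0.005900i
d^2_{-1,0}: k∈[1..2] ⇒ +0.000476 -0.141267 = -0.140791;  D = -0.129600-0.055008i
d^2_{0,0}: k∈[0..2] ⇒ +0.000011 -0.013394 +0.993292 = +0.979909;  D = +0.979909+0.000000i
d^2_{1,0}: k∈[0..1] ⇒ -0.000476 +0.141267 = +0.140791;  D = +0.129600-0.055008i
d^2_{2,0}: single k=0 term ⇒ +0.008202;  D = +0.005698-0.005900i
Y_2^{m'}(θ=2.7658,φ=4.3097) and Σ D·Y over m':
  (+0.0057+0.0059i)·(-0.0360-0.0375i)  (-0.1296-0.0550i)·(+0.1034-0.2427i)  (+0.9799+0.0000i)·(+0.5033+0.0000i)  (+0.1296-0.0550i)·(-0.1034-0.2427i)  (+0.0057-0.0059i)·(-0.0360+0.0375i)
Y_2^0(R⁻¹ n̂) = +0.439770+0.000000i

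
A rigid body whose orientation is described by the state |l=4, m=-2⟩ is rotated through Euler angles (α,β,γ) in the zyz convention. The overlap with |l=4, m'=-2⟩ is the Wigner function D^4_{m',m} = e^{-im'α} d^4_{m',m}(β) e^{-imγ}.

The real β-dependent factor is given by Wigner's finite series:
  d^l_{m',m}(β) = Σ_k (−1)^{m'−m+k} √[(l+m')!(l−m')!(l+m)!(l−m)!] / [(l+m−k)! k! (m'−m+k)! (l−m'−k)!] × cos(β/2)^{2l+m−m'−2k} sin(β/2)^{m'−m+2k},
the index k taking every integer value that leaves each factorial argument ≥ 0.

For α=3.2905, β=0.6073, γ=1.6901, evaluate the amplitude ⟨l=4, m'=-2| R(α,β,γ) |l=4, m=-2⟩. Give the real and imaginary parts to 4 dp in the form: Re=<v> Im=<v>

Re=0.0198 Im=0.0118

Split into d^4_{-2,-2}(β=0.6073) × two z-phases.
Half-angle: c=0.954251, s=0.299005. N=√(2·720·2·720)=1440.000000
The bounds max(0,m−m')=0 and min(l+m,l−m')=2 give 3 terms
  k=0: (−1)^0·1440.0000/(1440)·0.9543^8·0.2990^0 = +0.687548
  k=1: (−1)^1·1440.0000/(120)·0.9543^6·0.2990^2 = -0.810057
  k=2: (−1)^2·1440.0000/(96)·0.9543^4·0.2990^4 = +0.099416
d^4_{-2,-2}(0.6073) = +0.687548 -0.810057 +0.099416 = -0.023094
D = (+0.955980+0.293432i)·(-0.023094)·(-0.971668-0.236350i) = +0.019850+0.011802i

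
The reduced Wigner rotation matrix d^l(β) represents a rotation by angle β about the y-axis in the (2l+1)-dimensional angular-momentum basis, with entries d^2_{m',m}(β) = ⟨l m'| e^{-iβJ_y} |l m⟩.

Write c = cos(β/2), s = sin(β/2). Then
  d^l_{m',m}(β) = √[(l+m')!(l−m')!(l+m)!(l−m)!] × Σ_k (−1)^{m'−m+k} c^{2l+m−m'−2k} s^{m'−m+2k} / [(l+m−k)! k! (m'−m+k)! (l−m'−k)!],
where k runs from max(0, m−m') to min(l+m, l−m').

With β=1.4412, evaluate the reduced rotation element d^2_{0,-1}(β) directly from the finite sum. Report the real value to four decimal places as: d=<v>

d^2_{0,-1}(β=1.4412) via Wigner's sum:
With c≡cos(β/2)=0.751410 and s≡sin(β/2)=0.659836, N=[2·2·1·6]^{1/2}=4.898979
Admissible k: 0..1 (factorial args all ≥0)
  k=0: (−1)^1·4.8990/(2)·0.7514^3·0.6598^1 = -0.685713
  k=1: (−1)^2·4.8990/(2)·0.7514^1·0.6598^3 = +0.528762
d^2_{0,-1}(1.4412) = -0.685713 +0.528762 = -0.156951

d=-0.1570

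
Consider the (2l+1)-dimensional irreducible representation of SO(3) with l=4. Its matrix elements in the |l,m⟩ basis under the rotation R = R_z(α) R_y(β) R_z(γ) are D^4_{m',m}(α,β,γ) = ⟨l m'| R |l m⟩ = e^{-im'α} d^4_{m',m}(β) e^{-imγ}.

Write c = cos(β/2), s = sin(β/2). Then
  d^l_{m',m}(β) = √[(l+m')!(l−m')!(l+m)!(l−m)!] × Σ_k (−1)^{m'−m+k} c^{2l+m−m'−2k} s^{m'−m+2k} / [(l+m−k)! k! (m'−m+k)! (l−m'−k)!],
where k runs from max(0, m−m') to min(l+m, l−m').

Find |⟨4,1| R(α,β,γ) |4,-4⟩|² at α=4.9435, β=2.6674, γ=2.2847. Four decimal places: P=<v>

Split into d^4_{1,-4}(β=2.6674) × two z-phases.
c=cos(2.6674/2)=0.234881, s=sin(2.6674/2)=0.972024; N=√[120·6·1·40320]=5387.986637
Admissible k: 0..0 (factorial args all ≥0)
  k=0: (−1)^5·5387.9866/(720)·0.2349^3·0.9720^5 = -0.084144
d^4_{1,-4}(2.6674) = -0.084144
|D^4_{1,-4}|² = |d^4_{1,-4}(β)|² = (-0.084144)² = 0.007080 (the z-rotation phases have unit modulus)

P=0.0071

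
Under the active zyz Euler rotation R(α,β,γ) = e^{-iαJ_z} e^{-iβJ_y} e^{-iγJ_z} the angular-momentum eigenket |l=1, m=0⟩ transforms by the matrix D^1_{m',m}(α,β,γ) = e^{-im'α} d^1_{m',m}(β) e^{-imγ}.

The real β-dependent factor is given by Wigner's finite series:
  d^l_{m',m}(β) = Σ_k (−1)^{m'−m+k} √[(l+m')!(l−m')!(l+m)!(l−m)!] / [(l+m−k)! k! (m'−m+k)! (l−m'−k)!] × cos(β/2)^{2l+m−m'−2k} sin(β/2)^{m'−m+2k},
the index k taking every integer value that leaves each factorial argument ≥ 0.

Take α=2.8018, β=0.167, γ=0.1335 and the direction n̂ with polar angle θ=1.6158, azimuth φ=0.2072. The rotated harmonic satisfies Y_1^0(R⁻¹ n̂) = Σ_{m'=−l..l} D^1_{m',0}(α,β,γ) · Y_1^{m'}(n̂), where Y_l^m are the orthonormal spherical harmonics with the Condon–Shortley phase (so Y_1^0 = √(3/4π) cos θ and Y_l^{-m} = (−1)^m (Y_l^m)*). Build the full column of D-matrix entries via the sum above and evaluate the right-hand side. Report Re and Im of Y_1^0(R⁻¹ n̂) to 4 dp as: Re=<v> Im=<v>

Need the full column D^1_{m',0} for m'=−1..1 at α=2.8018, β=0.167, γ=0.1335.
cos(β/2)=0.996516, sin(β/2)=0.083403
d^1_{-1,0}: single k=1 term ⇒ +0.117539;  D = -0.110818+0.039175i
d^1_{0,0}: k∈[0..1] ⇒ +0.993044 -0.006956 = +0.986088;  D = +0.986088+0.000000i
d^1_{1,0}: single k=0 term ⇒ -0.117539;  D = +0.110818+0.039175i
Y_1^{m'}(θ=1.6158,φ=0.2072) and Σ D·Y over m':
  (-0.1108+0.0392i)·(+0.3378-0.0710i)  (+0.9861+0.0000i)·(-0.0220+0.0000i)  (+0.1108+0.0392i)·(-0.3378-0.0710i)
Y_1^0(R⁻¹ n̂) = -0.090973+0.000000i

Re=-0.0910 Im=0.0000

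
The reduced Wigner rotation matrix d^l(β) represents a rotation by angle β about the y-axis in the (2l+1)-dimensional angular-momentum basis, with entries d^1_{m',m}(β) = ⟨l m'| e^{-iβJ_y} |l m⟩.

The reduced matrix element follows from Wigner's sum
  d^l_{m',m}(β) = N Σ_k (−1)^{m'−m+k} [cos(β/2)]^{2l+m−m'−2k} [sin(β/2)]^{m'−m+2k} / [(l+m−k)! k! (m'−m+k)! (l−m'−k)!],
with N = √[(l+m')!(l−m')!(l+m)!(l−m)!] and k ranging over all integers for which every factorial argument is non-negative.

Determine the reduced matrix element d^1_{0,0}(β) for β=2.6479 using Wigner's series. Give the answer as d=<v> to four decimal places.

d=-0.8806

d^1_{0,0}(β=2.6479) via Wigner's sum:
Half-angle: c=0.244347, s=0.969688. N=√(1·1·1·1)=1.000000
k∈{0,1} keeps every argument non-negative
  k=0: (−1)^0·1.0000/(1)·0.2443^2·0.9697^0 = +0.059706
  k=1: (−1)^1·1.0000/(1)·0.2443^0·0.9697^2 = -0.940294
d^1_{0,0}(2.6479) = +0.059706 -0.940294 = -0.880589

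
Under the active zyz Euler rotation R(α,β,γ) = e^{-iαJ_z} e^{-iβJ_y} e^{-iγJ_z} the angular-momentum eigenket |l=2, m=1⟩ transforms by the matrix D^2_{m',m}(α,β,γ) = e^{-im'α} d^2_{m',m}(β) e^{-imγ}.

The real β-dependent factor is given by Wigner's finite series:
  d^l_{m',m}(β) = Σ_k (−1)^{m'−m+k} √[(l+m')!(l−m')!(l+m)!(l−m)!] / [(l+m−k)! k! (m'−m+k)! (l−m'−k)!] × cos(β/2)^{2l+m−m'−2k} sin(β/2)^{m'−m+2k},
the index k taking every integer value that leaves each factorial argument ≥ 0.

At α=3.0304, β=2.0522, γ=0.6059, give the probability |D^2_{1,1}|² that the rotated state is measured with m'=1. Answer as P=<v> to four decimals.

P=0.2674

First d^2_{1,1}(β=2.0522), then the phase factors e^{-i(1)α} and e^{-i(1)γ}:
With c≡cos(β/2)=0.518158 and s≡sin(β/2)=0.855285, N=[6·1·6·1]^{1/2}=6.000000
k: max(0,(1)−(1))=0 … min(2+(1),2−(1))=1
  k=0: (−1)^0·6.0000/(6)·0.5182^4·0.8553^0 = +0.072086
  k=1: (−1)^1·6.0000/(2)·0.5182^2·0.8553^2 = -0.589207
d^2_{1,1}(2.0522) = +0.072086 -0.589207 = -0.517121
|D^2_{1,1}|² = |d^2_{1,1}(β)|² = (-0.517121)² = 0.267414 (the z-rotation phases have unit modulus)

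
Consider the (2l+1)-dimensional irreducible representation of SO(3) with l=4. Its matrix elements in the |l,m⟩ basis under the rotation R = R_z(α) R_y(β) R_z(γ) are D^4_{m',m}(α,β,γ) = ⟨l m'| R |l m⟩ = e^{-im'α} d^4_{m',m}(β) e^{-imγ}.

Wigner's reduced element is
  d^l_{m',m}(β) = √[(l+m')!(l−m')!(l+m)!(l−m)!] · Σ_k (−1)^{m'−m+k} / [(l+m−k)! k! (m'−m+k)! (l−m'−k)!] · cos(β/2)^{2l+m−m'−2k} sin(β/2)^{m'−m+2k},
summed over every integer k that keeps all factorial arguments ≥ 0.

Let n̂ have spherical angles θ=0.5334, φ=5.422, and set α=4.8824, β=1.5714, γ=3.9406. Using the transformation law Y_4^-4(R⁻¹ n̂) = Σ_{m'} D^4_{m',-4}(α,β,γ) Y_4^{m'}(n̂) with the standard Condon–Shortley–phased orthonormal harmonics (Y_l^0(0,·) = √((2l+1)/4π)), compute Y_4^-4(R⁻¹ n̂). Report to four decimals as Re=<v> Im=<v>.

Need the full column D^4_{m',-4} for m'=−4..4 at α=4.8824, β=1.5714, γ=3.9406.
cos(β/2)=0.706893, sin(β/2)=0.707320
d^4_{-4,-4}: single k=0 term ⇒ +0.062349;  D = -0.046274-0.041787i
d^4_{-3,-4}: single k=0 term ⇒ -0.176457;  D = -0.094399+0.149083i
d^4_{-2,-4}: single k=0 term ⇒ +0.330320;  D = +0.304953+0.126945i
d^4_{-1,-4}: single k=0 term ⇒ -0.467425;  D = +0.104034-0.455700i
d^4_{0,-4}: single k=0 term ⇒ +0.522912;  D = -0.522138-0.028452i
d^4_{1,-4}: single k=0 term ⇒ -0.467989;  D = +0.053967+0.464867i
d^4_{2,-4}: single k=0 term ⇒ +0.331118;  D = +0.317707-0.093282i
d^4_{3,-4}: single k=0 term ⇒ -0.177097;  D = -0.077922-0.159033i
d^4_{4,-4}: single k=0 term ⇒ +0.062651;  D = -0.050785+0.036688i
Y_4^{m'}(θ=0.5334,φ=5.422) and Σ D·Y over m':
  (-0.0463-0.0418i)·(-0.0282-0.0088i)  (-0.0944+0.1491i)·(-0.1202+0.0750i)  (+0.3050+0.1269i)·(-0.0547+0.3582i)  (+0.1040-0.4557i)·(+0.2956+0.3442i)  (-0.5221-0.0285i)·(-0.0002+0.0000i)  (+0.0540+0.4649i)·(-0.2956+0.3442i)  (+0.3177-0.0933i)·(-0.0547-0.3582i)  (-0.0779-0.1590i)·(+0.1202+0.0750i)  (-0.0508+0.0367i)·(-0.0282+0.0088i)
Y_4^-4(R⁻¹ n̂) = -0.096439-0.273988i

Re=-0.0964 Im=-0.2740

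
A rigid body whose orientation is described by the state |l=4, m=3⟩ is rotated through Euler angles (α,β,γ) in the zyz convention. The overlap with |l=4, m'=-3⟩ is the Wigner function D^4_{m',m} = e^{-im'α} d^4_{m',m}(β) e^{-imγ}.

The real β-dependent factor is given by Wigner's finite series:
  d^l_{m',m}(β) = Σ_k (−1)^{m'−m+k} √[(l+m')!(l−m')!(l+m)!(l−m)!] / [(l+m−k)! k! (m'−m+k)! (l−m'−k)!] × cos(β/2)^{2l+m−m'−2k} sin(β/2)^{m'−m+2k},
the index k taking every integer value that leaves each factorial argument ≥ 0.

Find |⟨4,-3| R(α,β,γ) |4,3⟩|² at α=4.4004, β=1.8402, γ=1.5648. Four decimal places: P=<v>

First d^4_{-3,3}(β=1.8402), then the phase factors e^{-i(-3)α} and e^{-i(3)γ}:
With c≡cos(β/2)=0.605741 and s≡sin(β/2)=0.795662, N=[1·5040·5040·1]^{1/2}=5040.000000
Admissible k: 6..7 (factorial args all ≥0)
  k=6: (−1)^0·5040.0000/(720)·0.6057^2·0.7957^6 = +0.651694
  k=7: (−1)^1·5040.0000/(5040)·0.6057^0·0.7957^8 = -0.160631
d^4_{-3,3}(1.8402) = +0.651694 -0.160631 = +0.491063
|D^4_{-3,3}|² = |d^4_{-3,3}(β)|² = (+0.491063)² = 0.241143 (the z-rotation phases have unit modulus)

P=0.2411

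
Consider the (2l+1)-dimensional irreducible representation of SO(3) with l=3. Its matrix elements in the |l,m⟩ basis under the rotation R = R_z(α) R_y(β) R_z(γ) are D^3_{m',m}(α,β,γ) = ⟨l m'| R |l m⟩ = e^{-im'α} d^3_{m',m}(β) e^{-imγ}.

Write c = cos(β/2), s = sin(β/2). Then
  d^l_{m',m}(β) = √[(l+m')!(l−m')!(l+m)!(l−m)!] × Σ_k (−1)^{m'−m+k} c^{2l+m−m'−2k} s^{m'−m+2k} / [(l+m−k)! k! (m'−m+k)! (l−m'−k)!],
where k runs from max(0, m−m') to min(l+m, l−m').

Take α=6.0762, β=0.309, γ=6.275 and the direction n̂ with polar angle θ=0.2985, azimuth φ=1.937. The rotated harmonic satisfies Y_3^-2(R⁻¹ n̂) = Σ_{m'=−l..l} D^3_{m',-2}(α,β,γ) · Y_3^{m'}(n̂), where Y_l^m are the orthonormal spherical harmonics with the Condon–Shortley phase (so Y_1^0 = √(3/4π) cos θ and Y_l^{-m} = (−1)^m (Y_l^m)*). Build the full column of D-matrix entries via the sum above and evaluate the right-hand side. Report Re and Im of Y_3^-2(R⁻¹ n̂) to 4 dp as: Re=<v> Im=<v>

Need the full column D^3_{m',-2} for m'=−3..3 at α=6.0762, β=0.309, γ=6.275.
cos(β/2)=0.988089, sin(β/2)=0.153886
d^3_{-3,-2}: single k=1 term ⇒ +0.355021;  D = +0.285327-0.211255i
d^3_{-2,-2}: k∈[0..1] ⇒ +0.930626 -0.112863 = +0.817763;  D = +0.743202-0.341155i
d^3_{-1,-2}: k∈[0..1] ⇒ -0.458330 +0.022234 = -0.436097;  D = -0.425264+0.096597i
d^3_{0,-2}: k∈[0..1] ⇒ +0.123635 -0.002999 = +0.120637;  D = +0.120620-0.001975i
d^3_{1,-2}: k∈[0..1] ⇒ -0.022234 +0.000270 = -0.021964;  D = -0.021566-0.004161i
d^3_{2,-2}: k∈[0..1] ⇒ +0.002738 -0.000013 = +0.002724;  D = +0.002512+0.001055i
d^3_{3,-2}: single k=0 term ⇒ -0.000209;  D = -0.000172-0.000119i
Y_3^{m'}(θ=0.2985,φ=1.937) and Σ D·Y over m':
  (+0.2853-0.2113i)·(+0.0095+0.0048i)  (+0.7432-0.3412i)·(-0.0628+0.0565i)  (-0.4253+0.0966i)·(-0.1214-0.3166i)  (+0.1206-0.0020i)·(+0.5591+0.0000i)  (-0.0216-0.0042i)·(+0.1214-0.3166i)  (+0.0025+0.0011i)·(-0.0628-0.0565i)  (-0.0002-0.0001i)·(-0.0095+0.0048i)
Y_3^-2(R⁻¹ n̂) = +0.121924+0.190710i

Re=0.1219 Im=0.1907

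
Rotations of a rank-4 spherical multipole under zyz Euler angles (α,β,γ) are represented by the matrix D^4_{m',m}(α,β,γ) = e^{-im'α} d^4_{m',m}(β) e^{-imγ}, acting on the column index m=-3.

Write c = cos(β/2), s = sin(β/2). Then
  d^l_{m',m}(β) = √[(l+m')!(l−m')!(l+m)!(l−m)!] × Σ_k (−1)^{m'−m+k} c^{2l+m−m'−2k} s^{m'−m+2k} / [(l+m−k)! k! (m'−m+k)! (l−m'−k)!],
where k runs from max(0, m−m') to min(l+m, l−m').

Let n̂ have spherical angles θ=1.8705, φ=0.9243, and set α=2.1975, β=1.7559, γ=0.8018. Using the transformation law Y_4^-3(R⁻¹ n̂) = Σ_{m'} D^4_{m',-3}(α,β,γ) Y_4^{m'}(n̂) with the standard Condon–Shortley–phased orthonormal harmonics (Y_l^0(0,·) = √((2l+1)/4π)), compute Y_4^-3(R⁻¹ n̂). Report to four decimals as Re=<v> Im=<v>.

Need the full column D^4_{m',-3} for m'=−4..4 at α=2.1975, β=1.7559, γ=0.8018.
cos(β/2)=0.638730, sin(β/2)=0.769431
d^4_{-4,-3}: single k=1 term ⇒ +0.094392;  D = +0.018737-0.092514i
d^4_{-3,-3}: k∈[0..1] ⇒ +0.027704 -0.281411 = -0.253707;  D = +0.230940-0.105043i
d^4_{-2,-3}: k∈[0..1] ⇒ -0.124869 +0.543601 = +0.418732;  D = +0.363962+0.207047i
d^4_{-1,-3}: k∈[0..1] ⇒ +0.319090 -0.771732 = -0.452643;  D = +0.049460+0.449932i
d^4_{0,-3}: k∈[0..1] ⇒ -0.573006 +0.831504 = +0.258498;  D = -0.191555+0.173574i
d^4_{1,-3}: k∈[0..1] ⇒ +0.771732 -0.671929 = +0.099804;  D = +0.097655+0.020600i
d^4_{2,-3}: k∈[0..1] ⇒ -0.788834 +0.381566 = -0.407268;  D = +0.165623+0.372070i
d^4_{3,-3}: k∈[0..1] ⇒ +0.592585 -0.122845 = +0.469740;  D = -0.235557+0.406409i
d^4_{4,-3}: single k=0 term ⇒ -0.288437;  D = -0.286955+0.029202i
Y_4^{m'}(θ=1.8705,φ=0.9243) and Σ D·Y over m':
  (+0.0187-0.0925i)·(-0.3133+0.1945i)  (+0.2309-0.1050i)·(+0.3006+0.1162i)  (+0.3640+0.2070i)·(+0.0326+0.1145i)  (+0.0495+0.4499i)·(+0.1921-0.2546i)  (-0.1916+0.1736i)·(+0.0689+0.0000i)  (+0.0977+0.0206i)·(-0.1921-0.2546i)  (+0.1656+0.3721i)·(+0.0326-0.1145i)  (-0.2356+0.4064i)·(-0.3006+0.1162i)  (-0.2870+0.0292i)·(-0.3133-0.1945i)
Y_4^-3(R⁻¹ n̂) = +0.346452+0.023592i

Re=0.3465 Im=0.0236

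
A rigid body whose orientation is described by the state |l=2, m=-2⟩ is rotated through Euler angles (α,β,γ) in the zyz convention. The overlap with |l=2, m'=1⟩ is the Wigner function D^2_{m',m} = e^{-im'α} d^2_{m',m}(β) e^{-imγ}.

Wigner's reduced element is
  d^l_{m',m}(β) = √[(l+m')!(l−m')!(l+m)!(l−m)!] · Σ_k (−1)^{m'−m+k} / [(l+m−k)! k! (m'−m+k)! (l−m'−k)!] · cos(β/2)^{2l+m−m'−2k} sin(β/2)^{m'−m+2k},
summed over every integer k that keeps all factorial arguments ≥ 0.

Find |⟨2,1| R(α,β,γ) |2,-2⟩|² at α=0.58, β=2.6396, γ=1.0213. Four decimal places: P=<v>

First d^2_{1,-2}(β=2.6396), then the phase factors e^{-i(1)α} and e^{-i(-2)γ}:
Half-angle: c=0.248369, s=0.968665. N=√(6·1·1·24)=12.000000
k∈{0} keeps every argument non-negative
  k=0: (−1)^3·12.0000/(6)·0.2484^1·0.9687^3 = -0.451491
d^2_{1,-2}(2.6396) = -0.451491
|D^2_{1,-2}|² = |d^2_{1,-2}(β)|² = (-0.451491)² = 0.203844 (the z-rotation phases have unit modulus)

P=0.2038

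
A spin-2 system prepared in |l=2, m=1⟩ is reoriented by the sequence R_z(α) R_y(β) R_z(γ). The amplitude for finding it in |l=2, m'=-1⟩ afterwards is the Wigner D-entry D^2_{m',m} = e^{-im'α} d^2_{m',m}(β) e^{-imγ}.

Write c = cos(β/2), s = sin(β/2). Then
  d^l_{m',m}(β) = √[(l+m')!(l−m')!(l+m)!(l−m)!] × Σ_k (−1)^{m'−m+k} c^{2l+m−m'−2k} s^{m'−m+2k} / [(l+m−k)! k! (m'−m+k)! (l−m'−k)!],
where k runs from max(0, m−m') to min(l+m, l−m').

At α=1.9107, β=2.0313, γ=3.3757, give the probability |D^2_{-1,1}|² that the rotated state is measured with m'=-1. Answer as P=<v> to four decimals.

Split into d^2_{-1,1}(β=2.0313) × two z-phases.
Half-angle: c=0.527068, s=0.849823. N=√(1·6·6·1)=6.000000
k∈{2,3} keeps every argument non-negative
  k=2: (−1)^0·6.0000/(2)·0.5271^2·0.8498^2 = +0.601882
  k=3: (−1)^1·6.0000/(6)·0.5271^0·0.8498^4 = -0.521572
d^2_{-1,1}(2.0313) = +0.601882 -0.521572 = +0.080310
|D^2_{-1,1}|² = |d^2_{-1,1}(β)|² = (+0.080310)² = 0.006450 (the z-rotation phases have unit modulus)

P=0.0064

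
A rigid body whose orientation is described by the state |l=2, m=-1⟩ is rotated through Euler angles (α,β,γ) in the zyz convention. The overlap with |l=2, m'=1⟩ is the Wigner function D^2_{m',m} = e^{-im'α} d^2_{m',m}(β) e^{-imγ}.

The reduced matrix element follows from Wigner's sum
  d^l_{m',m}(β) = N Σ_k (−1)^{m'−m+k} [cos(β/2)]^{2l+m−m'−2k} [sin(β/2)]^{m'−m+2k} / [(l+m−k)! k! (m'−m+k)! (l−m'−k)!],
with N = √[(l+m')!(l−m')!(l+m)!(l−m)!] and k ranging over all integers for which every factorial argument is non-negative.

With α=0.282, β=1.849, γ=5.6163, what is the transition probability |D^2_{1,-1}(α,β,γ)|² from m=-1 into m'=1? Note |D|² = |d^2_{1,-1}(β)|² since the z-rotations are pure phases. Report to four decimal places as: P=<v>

Split into d^2_{1,-1}(β=1.849) × two z-phases.
c=cos(1.849/2)=0.602234, s=sin(1.849/2)=0.798320; N=√[6·1·1·6]=6.000000
k: max(0,(-1)−(1))=0 … min(2+(-1),2−(1))=1
  k=0: (−1)^2·6.0000/(2)·0.6022^2·0.7983^2 = +0.693434
  k=1: (−1)^3·6.0000/(6)·0.6022^0·0.7983^4 = -0.406170
d^2_{1,-1}(1.849) = +0.693434 -0.406170 = +0.287265
|D^2_{1,-1}|² = |d^2_{1,-1}(β)|² = (+0.287265)² = 0.082521 (the z-rotation phases have unit modulus)

P=0.0825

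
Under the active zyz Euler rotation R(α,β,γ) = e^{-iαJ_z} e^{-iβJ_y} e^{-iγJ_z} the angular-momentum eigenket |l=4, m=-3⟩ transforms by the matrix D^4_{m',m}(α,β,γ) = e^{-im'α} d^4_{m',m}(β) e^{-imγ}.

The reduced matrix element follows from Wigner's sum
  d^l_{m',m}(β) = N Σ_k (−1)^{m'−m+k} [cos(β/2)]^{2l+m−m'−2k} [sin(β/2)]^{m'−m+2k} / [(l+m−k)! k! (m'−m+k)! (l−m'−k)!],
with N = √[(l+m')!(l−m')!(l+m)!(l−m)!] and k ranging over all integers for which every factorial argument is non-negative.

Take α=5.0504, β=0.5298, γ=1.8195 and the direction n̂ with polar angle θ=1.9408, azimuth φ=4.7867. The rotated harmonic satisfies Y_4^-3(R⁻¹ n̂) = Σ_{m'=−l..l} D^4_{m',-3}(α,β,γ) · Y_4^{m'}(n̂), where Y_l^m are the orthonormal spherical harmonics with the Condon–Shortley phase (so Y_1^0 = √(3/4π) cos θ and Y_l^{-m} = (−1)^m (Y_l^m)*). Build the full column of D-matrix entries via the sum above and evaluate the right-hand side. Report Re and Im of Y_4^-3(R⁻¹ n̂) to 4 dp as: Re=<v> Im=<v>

Re=0.1728 Im=-0.0139

Need the full column D^4_{m',-3} for m'=−4..4 at α=5.0504, β=0.5298, γ=1.8195.
cos(β/2)=0.965119, sin(β/2)=0.261813
d^4_{-4,-3}: single k=1 term ⇒ +0.577565;  D = +0.499097+0.290661i
d^4_{-3,-3}: k∈[0..1] ⇒ +0.752741 -0.387761 = +0.364981;  D = -0.068696+0.358457i
d^4_{-2,-3}: k∈[0..1] ⇒ -0.764047 +0.168679 = -0.595368;  D = +0.588801-0.088184i
d^4_{-1,-3}: k∈[0..1] ⇒ +0.439680 -0.053927 = +0.385753;  D = -0.180412-0.340964i
d^4_{0,-3}: k∈[0..1] ⇒ -0.177803 +0.013085 = -0.164719;  D = -0.111809+0.120959i
d^4_{1,-3}: k∈[0..1] ⇒ +0.053927 -0.002381 = +0.051546;  D = +0.047313+0.020457i
d^4_{2,-3}: k∈[0..1] ⇒ -0.012413 +0.000304 = -0.012109;  D = +0.000848-0.012079i
d^4_{3,-3}: k∈[0..1] ⇒ +0.002100 -0.000022 = +0.002078;  D = -0.002004+0.000550i
d^4_{4,-3}: single k=0 term ⇒ -0.000230;  D = +0.000131+0.000189i
Y_4^{m'}(θ=1.9408,φ=4.7867) and Σ D·Y over m':
  (+0.4991+0.2907i)·(+0.3197-0.0979i)  (-0.0687+0.3585i)·(+0.0811+0.3577i)  (+0.5888-0.0882i)·(+0.0243-0.0036i)  (-0.1804-0.3410i)·(+0.0247+0.3316i)  (-0.1118+0.1210i)·(-0.0343+0.0000i)  (+0.0473+0.0205i)·(-0.0247+0.3316i)  (+0.0008-0.0121i)·(+0.0243+0.0036i)  (-0.0020+0.0006i)·(-0.0811+0.3577i)  (+0.0001+0.0002i)·(+0.3197+0.0979i)
Y_4^-3(R⁻¹ n̂) = +0.172773-0.013935i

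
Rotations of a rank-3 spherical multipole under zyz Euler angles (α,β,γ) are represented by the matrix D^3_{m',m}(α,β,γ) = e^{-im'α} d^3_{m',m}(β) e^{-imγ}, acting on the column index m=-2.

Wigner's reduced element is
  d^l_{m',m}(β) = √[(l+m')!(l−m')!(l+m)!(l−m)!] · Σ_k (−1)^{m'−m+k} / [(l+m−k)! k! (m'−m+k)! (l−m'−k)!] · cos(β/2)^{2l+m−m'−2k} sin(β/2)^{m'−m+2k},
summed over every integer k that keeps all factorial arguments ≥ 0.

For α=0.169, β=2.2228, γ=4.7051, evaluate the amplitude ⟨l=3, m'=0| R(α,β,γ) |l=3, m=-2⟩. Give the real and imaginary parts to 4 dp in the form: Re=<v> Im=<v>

First d^3_{0,-2}(β=2.2228), then the phase factors e^{-i(0)α} and e^{-i(-2)γ}:
c=cos(2.2228/2)=0.443407, s=sin(2.2228/2)=0.896320; N=√[6·6·1·120]=65.726707
k∈{0,1} keeps every argument non-negative
  k=0: (−1)^2·65.7267/(12)·0.4434^4·0.8963^2 = +0.170097
  k=1: (−1)^3·65.7267/(12)·0.4434^2·0.8963^4 = -0.695055
d^3_{0,-2}(2.2228) = +0.170097 -0.695055 = -0.524957
Phases: e^{-i·(0)·0.169}=+1.000000+0.000000i, e^{-i·(-2)·4.7051}=-0.999894+0.014577i ⇒ D=+0.524901-0.007653i

Re=0.5249 Im=-0.0077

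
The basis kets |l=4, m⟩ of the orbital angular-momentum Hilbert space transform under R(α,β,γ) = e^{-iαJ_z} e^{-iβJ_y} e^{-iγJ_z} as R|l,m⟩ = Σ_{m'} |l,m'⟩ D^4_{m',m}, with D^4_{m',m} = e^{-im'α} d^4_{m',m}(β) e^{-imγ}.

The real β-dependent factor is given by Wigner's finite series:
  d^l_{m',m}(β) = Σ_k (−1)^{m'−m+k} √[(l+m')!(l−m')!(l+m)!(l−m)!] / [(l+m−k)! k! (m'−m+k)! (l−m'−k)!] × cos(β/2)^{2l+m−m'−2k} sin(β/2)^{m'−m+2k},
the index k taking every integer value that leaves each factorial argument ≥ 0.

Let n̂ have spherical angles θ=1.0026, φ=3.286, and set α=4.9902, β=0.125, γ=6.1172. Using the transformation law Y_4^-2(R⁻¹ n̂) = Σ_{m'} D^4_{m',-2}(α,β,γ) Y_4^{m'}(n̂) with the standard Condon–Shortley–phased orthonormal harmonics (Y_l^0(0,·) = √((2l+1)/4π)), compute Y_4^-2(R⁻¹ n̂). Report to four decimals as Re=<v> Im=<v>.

Re=-0.2170 Im=-0.0193

Need the full column D^4_{m',-2} for m'=−4..4 at α=4.9902, β=0.125, γ=6.1172.
cos(β/2)=0.998048, sin(β/2)=0.062459
d^4_{-4,-2}: single k=2 term ⇒ +0.020402;  D = +0.014515+0.014338i
d^4_{-3,-2}: k∈[1..2] ⇒ +0.230526 -0.002709 = +0.227817;  D = -0.109514+0.199769i
d^4_{-2,-2}: k∈[0..2] ⇒ +0.984486 -0.046268 +0.000227 = +0.938445;  D = -0.915072-0.208139i
d^4_{-1,-2}: k∈[0..2] ⇒ -0.261392 +0.005119 -0.000013 = -0.256287;  D = +0.013874+0.255911i
d^4_{0,-2}: k∈[0..2] ⇒ +0.036578 -0.000382 +0.000001 = +0.036197;  D = +0.034221-0.011797i
d^4_{1,-2}: k∈[0..2] ⇒ -0.003412 +0.000020 -0.000000 = -0.003392;  D = -0.001943-0.002781i
d^4_{2,-2}: k∈[0..2] ⇒ +0.000227 -0.000001 +0.000000 = +0.000226;  D = -0.000143+0.000175i
d^4_{3,-2}: k∈[0..1] ⇒ -0.000011 +0.000000 = -0.000011;  D = +0.000010+0.000004i
d^4_{4,-2}: single k=0 term ⇒ +0.000000;  D = +0.000000-0.000000i
Y_4^{m'}(θ=1.0026,φ=3.286) and Σ D·Y over m':
  (+0.0145+0.0143i)·(+0.1871-0.1220i)  (-0.1095+0.1998i)·(-0.3661+0.1693i)  (-0.9151-0.2081i)·(+0.2340-0.0695i)  (+0.0139+0.2559i)·(+0.2066-0.0300i)  (+0.0342-0.0118i)·(-0.2912+0.0000i)  (-0.0019-0.0028i)·(-0.2066-0.0300i)  (-0.0001+0.0002i)·(+0.2340+0.0695i)  (+0.0000+0.0000i)·(+0.3661+0.1693i)  (+0.0000-0.0000i)·(+0.1871+0.1220i)
Y_4^-2(R⁻¹ n̂) = -0.216956-0.019282i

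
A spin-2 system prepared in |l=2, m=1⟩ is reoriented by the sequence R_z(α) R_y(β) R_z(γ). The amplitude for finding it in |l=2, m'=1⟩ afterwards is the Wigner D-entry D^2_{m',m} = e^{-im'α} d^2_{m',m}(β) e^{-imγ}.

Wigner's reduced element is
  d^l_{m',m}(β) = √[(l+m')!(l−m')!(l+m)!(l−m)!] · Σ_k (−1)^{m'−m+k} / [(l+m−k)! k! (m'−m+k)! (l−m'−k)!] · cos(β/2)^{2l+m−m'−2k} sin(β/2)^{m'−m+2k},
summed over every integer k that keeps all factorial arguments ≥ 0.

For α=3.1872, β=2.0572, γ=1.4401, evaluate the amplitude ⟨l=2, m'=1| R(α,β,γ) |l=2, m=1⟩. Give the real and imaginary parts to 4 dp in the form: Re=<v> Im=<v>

Re=0.0438 Im=-0.5134

First d^2_{1,1}(β=2.0572), then the phase factors e^{-i(1)α} and e^{-i(1)γ}:
Half-angle: c=0.516019, s=0.856577. N=√(6·1·6·1)=6.000000
Admissible k: 0..1 (factorial args all ≥0)
  k=0: (−1)^0·6.0000/(6)·0.5160^4·0.8566^0 = +0.070902
  k=1: (−1)^1·6.0000/(2)·0.5160^2·0.8566^2 = -0.586118
d^2_{1,1}(2.0572) = +0.070902 -0.586118 = -0.515216
D = (-0.998960+0.045592i)·(-0.515216)·(+0.130325-0.991471i) = +0.043786-0.513352i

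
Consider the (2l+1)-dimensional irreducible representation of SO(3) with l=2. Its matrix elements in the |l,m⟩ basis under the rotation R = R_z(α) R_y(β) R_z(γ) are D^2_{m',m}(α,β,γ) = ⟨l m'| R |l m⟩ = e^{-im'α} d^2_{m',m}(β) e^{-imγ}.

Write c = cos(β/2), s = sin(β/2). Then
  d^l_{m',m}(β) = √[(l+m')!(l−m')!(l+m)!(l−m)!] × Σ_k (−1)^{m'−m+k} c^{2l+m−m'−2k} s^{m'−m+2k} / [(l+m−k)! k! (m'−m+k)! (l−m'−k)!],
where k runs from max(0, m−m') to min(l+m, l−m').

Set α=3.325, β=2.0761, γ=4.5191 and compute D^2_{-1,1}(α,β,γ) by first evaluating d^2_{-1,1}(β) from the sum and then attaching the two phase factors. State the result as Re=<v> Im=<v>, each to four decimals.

D^2_{-1,1}(3.325,2.0761,4.5191) = e^{-i·-1·3.325}·d^2_{-1,1}(2.0761)·e^{-i·1·4.5191}. Compute d first:
c=cos(2.0761/2)=0.507901, s=sin(2.0761/2)=0.861415; N=√[1·6·6·1]=6.000000
The bounds max(0,m−m')=2 and min(l+m,l−m')=3 give 2 terms
  k=2: (−1)^0·6.0000/(2)·0.5079^2·0.8614^2 = +0.574255
  k=3: (−1)^1·6.0000/(6)·0.5079^0·0.8614^4 = -0.550618
d^2_{-1,1}(2.0761) = +0.574255 -0.550618 = +0.023637
Phases: e^{-i·(-1)·3.325}=-0.983228-0.182381i, e^{-i·(1)·4.5191}=-0.192088+0.981378i ⇒ D=+0.008695-0.021979i

Re=0.0087 Im=-0.0220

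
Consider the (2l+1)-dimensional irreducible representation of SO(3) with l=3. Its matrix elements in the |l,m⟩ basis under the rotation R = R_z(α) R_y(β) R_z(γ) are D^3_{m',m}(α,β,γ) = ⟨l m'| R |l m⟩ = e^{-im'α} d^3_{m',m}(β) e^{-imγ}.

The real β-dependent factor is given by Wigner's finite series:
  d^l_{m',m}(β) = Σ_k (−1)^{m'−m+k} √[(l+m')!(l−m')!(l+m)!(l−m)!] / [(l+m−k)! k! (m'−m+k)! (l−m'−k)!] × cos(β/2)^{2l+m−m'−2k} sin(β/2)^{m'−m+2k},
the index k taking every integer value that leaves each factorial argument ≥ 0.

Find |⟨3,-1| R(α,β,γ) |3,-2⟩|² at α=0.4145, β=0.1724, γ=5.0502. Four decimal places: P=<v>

P=0.0693

D^3_{-1,-2}(0.4145,0.1724,5.0502) = e^{-i·-1·0.4145}·d^3_{-1,-2}(0.1724)·e^{-i·-2·5.0502}. Compute d first:
c=cos(0.1724/2)=0.996287, s=sin(0.1724/2)=0.086093; N=√[2·24·1·120]=75.894664
k∈{0,1} keeps every argument non-negative
  k=0: (−1)^1·75.8947/(24)·0.9963^5·0.0861^1 = -0.267234
  k=1: (−1)^2·75.8947/(12)·0.9963^3·0.0861^3 = +0.003991
d^3_{-1,-2}(0.1724) = -0.267234 +0.003991 = -0.263243
|D^3_{-1,-2}|² = |d^3_{-1,-2}(β)|² = (-0.263243)² = 0.069297 (the z-rotation phases have unit modulus)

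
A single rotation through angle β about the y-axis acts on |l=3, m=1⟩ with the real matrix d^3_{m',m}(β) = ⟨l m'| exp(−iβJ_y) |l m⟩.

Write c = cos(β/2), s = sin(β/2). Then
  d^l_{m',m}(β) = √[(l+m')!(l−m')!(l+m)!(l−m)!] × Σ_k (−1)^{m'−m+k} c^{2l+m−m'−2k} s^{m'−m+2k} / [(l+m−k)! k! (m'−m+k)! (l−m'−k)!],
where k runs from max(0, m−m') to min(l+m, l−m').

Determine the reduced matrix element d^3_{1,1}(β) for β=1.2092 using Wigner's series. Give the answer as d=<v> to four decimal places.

d^3_{1,1}(β=1.2092) via Wigner's sum:
Half-angle: c=0.822730, s=0.568433. N=√(24·2·24·2)=48.000000
The bounds max(0,m−m')=0 and min(l+m,l−m')=2 give 3 terms
  k=0: (−1)^0·48.0000/(48)·0.8227^6·0.5684^0 = +0.310129
  k=1: (−1)^1·48.0000/(6)·0.8227^4·0.5684^2 = -1.184342
  k=2: (−1)^2·48.0000/(8)·0.8227^2·0.5684^4 = +0.424016
d^3_{1,1}(1.2092) = +0.310129 -1.184342 +0.424016 = -0.450196

d=-0.4502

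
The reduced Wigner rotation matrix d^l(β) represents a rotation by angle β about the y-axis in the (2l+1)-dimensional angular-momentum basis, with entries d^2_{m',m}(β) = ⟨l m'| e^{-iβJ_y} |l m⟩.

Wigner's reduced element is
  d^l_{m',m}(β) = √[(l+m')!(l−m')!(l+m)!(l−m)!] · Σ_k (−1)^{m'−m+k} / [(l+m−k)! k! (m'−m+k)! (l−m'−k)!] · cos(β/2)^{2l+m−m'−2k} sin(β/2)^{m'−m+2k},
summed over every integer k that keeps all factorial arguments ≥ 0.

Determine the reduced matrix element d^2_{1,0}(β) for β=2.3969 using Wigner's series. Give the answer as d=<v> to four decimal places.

d=0.6103

d^2_{1,0}(β=2.3969) via Wigner's sum:
c=cos(2.3969/2)=0.363802, s=sin(2.3969/2)=0.931476; N=√[6·1·2·2]=4.898979
k: max(0,(0)−(1))=0 … min(2+(0),2−(1))=1
  k=0: (−1)^1·4.8990/(2)·0.3638^3·0.9315^1 = -0.109861
  k=1: (−1)^2·4.8990/(2)·0.3638^1·0.9315^3 = +0.720205
d^2_{1,0}(2.3969) = -0.109861 +0.720205 = +0.610344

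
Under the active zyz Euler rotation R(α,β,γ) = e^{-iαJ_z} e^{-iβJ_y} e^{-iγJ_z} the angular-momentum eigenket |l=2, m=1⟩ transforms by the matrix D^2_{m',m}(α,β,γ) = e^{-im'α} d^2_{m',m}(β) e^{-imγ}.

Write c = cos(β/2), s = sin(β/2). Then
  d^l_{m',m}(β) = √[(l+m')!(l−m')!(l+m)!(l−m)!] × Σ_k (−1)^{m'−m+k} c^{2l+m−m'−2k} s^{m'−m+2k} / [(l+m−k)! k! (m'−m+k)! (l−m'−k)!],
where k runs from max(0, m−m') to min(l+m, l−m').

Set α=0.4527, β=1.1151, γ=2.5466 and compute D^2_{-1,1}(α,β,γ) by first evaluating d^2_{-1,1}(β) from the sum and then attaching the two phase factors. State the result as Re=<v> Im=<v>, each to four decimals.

Re=-0.2630 Im=-0.4560

D^2_{-1,1}(0.4527,1.1151,2.5466) = e^{-i·-1·0.4527}·d^2_{-1,1}(1.1151)·e^{-i·1·2.5466}. Compute d first:
c=cos(1.1151/2)=0.848554, s=sin(1.1151/2)=0.529109; N=√[1·6·6·1]=6.000000
k∈{2,3} keeps every argument non-negative
  k=2: (−1)^0·6.0000/(2)·0.8486^2·0.5291^2 = +0.604742
  k=3: (−1)^1·6.0000/(6)·0.8486^0·0.5291^4 = -0.078375
d^2_{-1,1}(1.1151) = +0.604742 -0.078375 = +0.526367
Phases: e^{-i·(-1)·0.4527}=+0.899269+0.437395i, e^{-i·(1)·2.5466}=-0.828153-0.560503i ⇒ D=-0.262958-0.455977i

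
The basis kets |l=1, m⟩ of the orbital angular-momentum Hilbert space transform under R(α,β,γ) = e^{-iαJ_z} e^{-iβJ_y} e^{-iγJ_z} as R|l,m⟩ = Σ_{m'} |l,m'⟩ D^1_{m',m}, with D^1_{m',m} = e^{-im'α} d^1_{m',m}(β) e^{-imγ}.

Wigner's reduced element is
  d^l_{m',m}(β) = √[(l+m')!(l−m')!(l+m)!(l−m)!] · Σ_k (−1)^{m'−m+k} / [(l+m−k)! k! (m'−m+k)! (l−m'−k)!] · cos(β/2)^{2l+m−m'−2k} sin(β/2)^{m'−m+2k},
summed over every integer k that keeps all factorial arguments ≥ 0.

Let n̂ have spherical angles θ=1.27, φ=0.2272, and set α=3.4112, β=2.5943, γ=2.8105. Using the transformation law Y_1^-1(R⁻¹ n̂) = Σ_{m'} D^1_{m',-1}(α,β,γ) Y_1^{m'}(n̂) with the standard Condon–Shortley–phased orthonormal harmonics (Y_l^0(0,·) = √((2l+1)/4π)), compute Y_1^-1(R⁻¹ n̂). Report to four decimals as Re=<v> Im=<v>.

Need the full column D^1_{m',-1} for m'=−1..1 at α=3.4112, β=2.5943, γ=2.8105.
cos(β/2)=0.270244, sin(β/2)=0.962792
d^1_{-1,-1}: single k=0 term ⇒ +0.073032;  D = +0.072894-0.004488i
d^1_{0,-1}: single k=0 term ⇒ -0.367962;  D = +0.347977-0.119616i
d^1_{1,-1}: single k=0 term ⇒ +0.926968;  D = +0.764693-0.523941i
Y_1^{m'}(θ=1.27,φ=0.2272) and Σ D·Y over m':
  (+0.0729-0.0045i)·(+0.3215-0.0743i)  (+0.3480-0.1196i)·(+0.1448+0.0000i)  (+0.7647-0.5239i)·(-0.3215-0.0743i)
Y_1^-1(R⁻¹ n̂) = -0.211317+0.087432i

Re=-0.2113 Im=0.0874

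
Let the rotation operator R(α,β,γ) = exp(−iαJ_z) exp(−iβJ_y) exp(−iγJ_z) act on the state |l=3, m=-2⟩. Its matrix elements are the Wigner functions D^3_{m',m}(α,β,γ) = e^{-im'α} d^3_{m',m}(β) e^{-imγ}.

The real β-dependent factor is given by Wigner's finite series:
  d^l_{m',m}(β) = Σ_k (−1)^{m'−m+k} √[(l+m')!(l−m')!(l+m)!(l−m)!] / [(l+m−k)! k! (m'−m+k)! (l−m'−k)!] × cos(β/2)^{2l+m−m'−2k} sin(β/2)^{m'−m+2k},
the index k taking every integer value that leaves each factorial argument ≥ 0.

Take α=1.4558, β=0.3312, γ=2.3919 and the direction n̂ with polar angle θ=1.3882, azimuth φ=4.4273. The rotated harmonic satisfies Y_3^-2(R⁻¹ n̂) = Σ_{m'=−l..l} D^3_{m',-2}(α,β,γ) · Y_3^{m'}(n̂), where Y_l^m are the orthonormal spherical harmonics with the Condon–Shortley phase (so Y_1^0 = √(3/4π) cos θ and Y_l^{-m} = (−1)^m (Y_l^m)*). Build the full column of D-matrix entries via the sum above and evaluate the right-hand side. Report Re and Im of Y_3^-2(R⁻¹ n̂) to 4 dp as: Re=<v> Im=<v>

Need the full column D^3_{m',-2} for m'=−3..3 at α=1.4558, β=0.3312, γ=2.3919.
cos(β/2)=0.986320, sin(β/2)=0.164844
d^3_{-3,-2}: single k=1 term ⇒ +0.376910;  D = -0.362893+0.101833i
d^3_{-2,-2}: k∈[0..1] ⇒ +0.920674 -0.128584 = +0.792090;  D = +0.125085+0.782151i
d^3_{-1,-2}: k∈[0..1] ⇒ -0.486589 +0.027183 = -0.459405;  D = -0.458969+0.020017i
d^3_{0,-2}: k∈[0..1] ⇒ +0.140857 -0.003935 = +0.136922;  D = +0.009769-0.136574i
d^3_{1,-2}: k∈[0..1] ⇒ -0.027183 +0.000380 = -0.026804;  D = +0.026339+0.004968i
d^3_{2,-2}: k∈[0..1] ⇒ +0.003592 -0.000020 = +0.003572;  D = -0.001060+0.003411i
d^3_{3,-2}: single k=0 term ⇒ -0.000294;  D = -0.000269-0.000119i
Y_3^{m'}(θ=1.3882,φ=4.4273) and Σ D·Y over m':
  (-0.3629+0.1018i)·(+0.2995-0.2603i)  (+0.1251+0.7822i)·(-0.1511-0.0969i)  (-0.4590+0.0200i)·(+0.0746-0.2547i)  (+0.0098-0.1366i)·(-0.1921+0.0000i)  (+0.0263+0.0050i)·(-0.0746-0.2547i)  (-0.0011+0.0034i)·(-0.1511+0.0969i)  (-0.0003-0.0001i)·(-0.2995-0.2603i)
Y_3^-2(R⁻¹ n̂) = -0.057155+0.131714i

Re=-0.0572 Im=0.1317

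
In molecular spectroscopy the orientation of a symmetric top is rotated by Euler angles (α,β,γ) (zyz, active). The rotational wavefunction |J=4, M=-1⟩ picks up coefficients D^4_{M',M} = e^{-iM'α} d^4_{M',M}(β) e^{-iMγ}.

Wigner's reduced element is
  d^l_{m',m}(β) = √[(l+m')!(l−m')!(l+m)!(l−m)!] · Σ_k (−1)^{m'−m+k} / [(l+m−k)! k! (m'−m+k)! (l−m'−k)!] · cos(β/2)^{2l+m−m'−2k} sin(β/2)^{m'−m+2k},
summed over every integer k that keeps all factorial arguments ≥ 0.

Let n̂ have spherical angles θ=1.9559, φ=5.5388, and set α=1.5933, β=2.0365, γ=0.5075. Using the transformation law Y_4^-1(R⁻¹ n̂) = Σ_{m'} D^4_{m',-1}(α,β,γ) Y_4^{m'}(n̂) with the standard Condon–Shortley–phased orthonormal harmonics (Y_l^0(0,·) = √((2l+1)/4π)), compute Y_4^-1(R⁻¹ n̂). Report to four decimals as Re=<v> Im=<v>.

Re=0.0785 Im=0.3144

Need the full column D^4_{m',-1} for m'=−4..4 at α=1.5933, β=2.0365, γ=0.5075.
cos(β/2)=0.524856, sin(β/2)=0.851191
d^4_{-4,-1}: single k=3 term ⇒ +0.183813;  D = +0.151965+0.103411i
d^4_{-3,-1}: k∈[2..3] ⇒ +0.120217 -0.526973 = -0.406756;  D = -0.221212+0.341344i
d^4_{-2,-1}: k∈[1..3] ⇒ +0.039623 -0.521062 +0.913631 = +0.432192;  D = -0.367887-0.226825i
d^4_{-1,-1}: k∈[0..3] ⇒ +0.005759 -0.227189 +1.195063 -1.047713 = -0.074081;  D = +0.037451-0.063918i
d^4_{0,-1}: k∈[0..3] ⇒ -0.041766 +0.659097 -1.733494 +0.759878 = -0.356285;  D = -0.311379-0.173152i
d^4_{1,-1}: k∈[0..3] ⇒ +0.151460 -1.195063 +1.571570 -0.275560 = +0.252407;  D = +0.117673-0.223299i
d^4_{2,-1}: k∈[0..2] ⇒ -0.347375 +1.370447 -0.720884 = +0.302189;  D = -0.270442-0.134831i
d^4_{3,-1}: k∈[0..1] ⇒ +0.526973 -0.831597 = -0.304624;  D = +0.129748-0.275610i
d^4_{4,-1}: single k=0 term ⇒ -0.483448;  D = -0.441926-0.196020i
Y_4^{m'}(θ=1.9559,φ=5.5388) and Σ D·Y over m':
  (+0.1520+0.1034i)·(-0.3221+0.0533i)  (-0.2212+0.3413i)·(+0.2302-0.2951i)  (-0.3679-0.2268i)·(-0.0003-0.0035i)  (+0.0375-0.0639i)·(+0.2438+0.2245i)  (-0.3114-0.1732i)·(-0.0568+0.0000i)  (+0.1177-0.2233i)·(-0.2438+0.2245i)  (-0.2704-0.1348i)·(-0.0003+0.0035i)  (+0.1297-0.2756i)·(-0.2302-0.2951i)  (-0.4419-0.1960i)·(-0.3221-0.0533i)
Y_4^-1(R⁻¹ n̂) = +0.078513+0.314436i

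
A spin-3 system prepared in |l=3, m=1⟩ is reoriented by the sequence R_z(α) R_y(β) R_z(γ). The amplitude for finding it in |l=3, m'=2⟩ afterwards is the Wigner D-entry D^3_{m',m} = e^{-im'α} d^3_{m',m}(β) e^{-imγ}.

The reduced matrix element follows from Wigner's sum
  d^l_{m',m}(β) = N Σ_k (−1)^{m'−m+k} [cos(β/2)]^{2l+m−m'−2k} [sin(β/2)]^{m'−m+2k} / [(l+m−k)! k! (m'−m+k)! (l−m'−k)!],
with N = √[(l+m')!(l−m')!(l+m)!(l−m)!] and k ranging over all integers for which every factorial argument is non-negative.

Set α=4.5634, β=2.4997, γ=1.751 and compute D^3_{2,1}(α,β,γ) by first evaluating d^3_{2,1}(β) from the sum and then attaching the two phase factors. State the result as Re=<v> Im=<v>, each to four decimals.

Re=-0.0188 Im=0.1592

Split into d^3_{2,1}(β=2.4997) × two z-phases.
c=cos(2.4997/2)=0.315465, s=sin(2.4997/2)=0.948937; N=√[120·1·24·2]=75.894664
Admissible k: 0..1 (factorial args all ≥0)
  k=0: (−1)^1·75.8947/(24)·0.3155^5·0.9489^1 = -0.009375
  k=1: (−1)^2·75.8947/(12)·0.3155^3·0.9489^3 = +0.169666
d^3_{2,1}(2.4997) = -0.009375 +0.169666 = +0.160291
D = (-0.955932-0.293588i)·(+0.160291)·(-0.179230-0.983807i) = -0.018834+0.159180i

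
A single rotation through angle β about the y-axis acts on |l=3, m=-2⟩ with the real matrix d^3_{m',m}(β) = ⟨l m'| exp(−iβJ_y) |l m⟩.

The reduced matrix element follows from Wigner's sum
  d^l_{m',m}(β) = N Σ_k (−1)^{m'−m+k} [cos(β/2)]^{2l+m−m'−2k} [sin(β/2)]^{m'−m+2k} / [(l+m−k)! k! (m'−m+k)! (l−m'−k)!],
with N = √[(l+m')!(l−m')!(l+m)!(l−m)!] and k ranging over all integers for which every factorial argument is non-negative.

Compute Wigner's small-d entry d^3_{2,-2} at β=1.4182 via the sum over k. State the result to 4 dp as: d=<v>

d=0.4415

d^3_{2,-2}(β=1.4182) via Wigner's sum:
c=cos(1.4182/2)=0.758948, s=sin(1.4182/2)=0.651151; N=√[120·1·1·120]=120.000000
Admissible k: 0..1 (factorial args all ≥0)
  k=0: (−1)^4·120.0000/(24)·0.7589^2·0.6512^4 = +0.517751
  k=1: (−1)^5·120.0000/(120)·0.7589^0·0.6512^6 = -0.076224
d^3_{2,-2}(1.4182) = +0.517751 -0.076224 = +0.441527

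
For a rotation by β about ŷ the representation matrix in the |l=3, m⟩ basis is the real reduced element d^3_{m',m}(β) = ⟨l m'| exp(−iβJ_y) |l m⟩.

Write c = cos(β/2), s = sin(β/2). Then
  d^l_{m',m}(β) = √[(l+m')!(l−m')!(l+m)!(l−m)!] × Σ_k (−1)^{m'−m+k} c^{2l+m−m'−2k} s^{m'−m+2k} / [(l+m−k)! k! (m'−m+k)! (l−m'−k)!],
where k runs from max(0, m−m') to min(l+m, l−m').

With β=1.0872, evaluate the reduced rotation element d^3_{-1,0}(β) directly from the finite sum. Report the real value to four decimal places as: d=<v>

d=0.0310

d^3_{-1,0}(β=1.0872) via Wigner's sum:
c=cos(1.0872/2)=0.855852, s=sin(1.0872/2)=0.517220; N=√[2·24·6·6]=41.569219
The bounds max(0,m−m')=1 and min(l+m,l−m')=3 give 3 terms
  k=1: (−1)^0·41.5692/(12)·0.8559^5·0.5172^1 = +0.822735
  k=2: (−1)^1·41.5692/(4)·0.8559^3·0.5172^3 = -0.901437
  k=3: (−1)^2·41.5692/(12)·0.8559^1·0.5172^5 = +0.109741
d^3_{-1,0}(1.0872) = +0.822735 -0.901437 +0.109741 = +0.031040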